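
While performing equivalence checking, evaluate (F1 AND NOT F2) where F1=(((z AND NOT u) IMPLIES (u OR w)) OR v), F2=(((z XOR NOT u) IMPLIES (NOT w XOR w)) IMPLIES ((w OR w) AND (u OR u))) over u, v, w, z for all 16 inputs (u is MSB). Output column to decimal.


F1 = (((z AND NOT u) IMPLIES (u OR w)) OR v)
F2 = (((z XOR NOT u) IMPLIES (NOT w XOR w)) IMPLIES ((w OR w) AND (u OR u)))
Counterexample to F1=>F2 is where F1=1 and F2=0.
Evaluate each row (bits = u,v,w,z, MSB first):
  row 0 [0000]: F1=1 F2=0 -> F1&~F2 -> 1
  row 1 [0001]: F1=0 F2=0 -> F1&~F2 -> 0
  row 2 [0010]: F1=1 F2=0 -> F1&~F2 -> 1
  row 3 [0011]: F1=1 F2=0 -> F1&~F2 -> 1
  row 4 [0100]: F1=1 F2=0 -> F1&~F2 -> 1
  row 5 [0101]: F1=1 F2=0 -> F1&~F2 -> 1
  row 6 [0110]: F1=1 F2=0 -> F1&~F2 -> 1
  row 7 [0111]: F1=1 F2=0 -> F1&~F2 -> 1
  row 8 [1000]: F1=1 F2=0 -> F1&~F2 -> 1
  row 9 [1001]: F1=1 F2=0 -> F1&~F2 -> 1
  row 10 [1010]: F1=1 F2=1 -> F1&~F2 -> 0
  row 11 [1011]: F1=1 F2=1 -> F1&~F2 -> 0
  row 12 [1100]: F1=1 F2=0 -> F1&~F2 -> 1
  row 13 [1101]: F1=1 F2=0 -> F1&~F2 -> 1
  row 14 [1110]: F1=1 F2=1 -> F1&~F2 -> 0
  row 15 [1111]: F1=1 F2=1 -> F1&~F2 -> 0
Full result column, 4 rows per line (u,v fixed per line; w,z runs 00..11 left to right):
  rows 0-3 [u,v=00]: 1011  = hex B
  rows 4-7 [u,v=01]: 1111  = hex F
  rows 8-11 [u,v=10]: 1100  = hex C
  rows 12-15 [u,v=11]: 1100  = hex C
Counterexample vector (row 0 .. row 15) = 1011111111001100
Output column grouped in 4s = 1011 1111 1100 1100 = 0xBFCC
Convert to decimal digit by digit (value = value*16 + digit):
  B -> 11
  11*16 + 15 (F) = 191
  191*16 + 12 (C) = 3068
  3068*16 + 12 (C) = 49100
Decimal = 49100

49100


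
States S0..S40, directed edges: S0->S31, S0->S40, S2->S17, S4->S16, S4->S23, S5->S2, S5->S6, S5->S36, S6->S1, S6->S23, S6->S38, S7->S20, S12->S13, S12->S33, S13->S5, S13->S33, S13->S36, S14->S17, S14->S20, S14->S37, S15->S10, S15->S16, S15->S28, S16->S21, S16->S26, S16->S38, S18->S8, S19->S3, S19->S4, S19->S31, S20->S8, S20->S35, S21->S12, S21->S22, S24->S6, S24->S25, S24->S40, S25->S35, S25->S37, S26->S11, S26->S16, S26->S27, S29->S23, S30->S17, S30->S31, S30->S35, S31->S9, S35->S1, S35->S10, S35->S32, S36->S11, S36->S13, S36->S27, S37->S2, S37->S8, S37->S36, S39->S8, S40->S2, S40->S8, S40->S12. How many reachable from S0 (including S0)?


BFS from S0:
  layer 0: {S0}
  layer 1: {S31, S40}
  layer 2: {S2, S8, S9, S12}
  layer 3: {S13, S17, S33}
  layer 4: {S5, S36}
  layer 5: {S6, S11, S27}
  layer 6: {S1, S23, S38}
Reachable set: {S0, S1, S2, S5, S6, S8, S9, S11, S12, S13, S17, S23, S27, S31, S33, S36, S38, S40}
Count = 18

18


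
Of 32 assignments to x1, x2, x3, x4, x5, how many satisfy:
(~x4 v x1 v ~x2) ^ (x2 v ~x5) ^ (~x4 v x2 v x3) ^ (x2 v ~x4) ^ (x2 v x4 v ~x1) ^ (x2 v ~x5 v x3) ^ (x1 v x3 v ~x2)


CNF with 7 clauses over 5 vars (32 assignments).
An assignment satisfies CNF iff every clause has >=1 true literal.
Check each row (bits = x1,x2,x3,x4,x5; clause T/F shown):
  row 0 [00000]: clauses=TTTTTTT -> 1
  row 1 [00001]: clauses=TFTTTFT -> 0
  row 2 [00010]: clauses=TTFFTTT -> 0
  row 3 [00011]: clauses=TFFFTFT -> 0
  row 4 [00100]: clauses=TTTTTTT -> 1
  row 5 [00101]: clauses=TFTTTTT -> 0
  row 6 [00110]: clauses=TTTFTTT -> 0
  row 7 [00111]: clauses=TFTFTTT -> 0
  row 8 [01000]: clauses=TTTTTTF -> 0
  row 9 [01001]: clauses=TTTTTTF -> 0
  row 10 [01010]: clauses=FTTTTTF -> 0
  row 11 [01011]: clauses=FTTTTTF -> 0
  row 12 [01100]: clauses=TTTTTTT -> 1
  row 13 [01101]: clauses=TTTTTTT -> 1
  row 14 [01110]: clauses=FTTTTTT -> 0
  row 15 [01111]: clauses=FTTTTTT -> 0
  row 16 [10000]: clauses=TTTTFTT -> 0
  row 17 [10001]: clauses=TFTTFFT -> 0
  row 18 [10010]: clauses=TTFFTTT -> 0
  row 19 [10011]: clauses=TFFFTFT -> 0
  row 20 [10100]: clauses=TTTTFTT -> 0
  row 21 [10101]: clauses=TFTTFTT -> 0
  row 22 [10110]: clauses=TTTFTTT -> 0
  row 23 [10111]: clauses=TFTFTTT -> 0
  row 24 [11000]: clauses=TTTTTTT -> 1
  row 25 [11001]: clauses=TTTTTTT -> 1
  row 26 [11010]: clauses=TTTTTTT -> 1
  row 27 [11011]: clauses=TTTTTTT -> 1
  row 28 [11100]: clauses=TTTTTTT -> 1
  row 29 [11101]: clauses=TTTTTTT -> 1
  row 30 [11110]: clauses=TTTTTTT -> 1
  row 31 [11111]: clauses=TTTTTTT -> 1
Full result column, 8 rows per line (x1,x2 fixed per line; x3,x4,x5 runs 000..111 left to right):
  rows 0-7 [x1,x2=00]: 10001000  (ones: 2)
  rows 8-15 [x1,x2=01]: 00001100  (ones: 2)
  rows 16-23 [x1,x2=10]: 00000000  (ones: 0)
  rows 24-31 [x1,x2=11]: 11111111  (ones: 8)
Satisfying assignments = 2+2+0+8 = 12

12


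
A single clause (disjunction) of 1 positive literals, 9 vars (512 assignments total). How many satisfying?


Step 1: Total=2^9=512
Step 2: Unsat when all 1 false: 2^8=256
Step 3: Sat=512-256=256

256


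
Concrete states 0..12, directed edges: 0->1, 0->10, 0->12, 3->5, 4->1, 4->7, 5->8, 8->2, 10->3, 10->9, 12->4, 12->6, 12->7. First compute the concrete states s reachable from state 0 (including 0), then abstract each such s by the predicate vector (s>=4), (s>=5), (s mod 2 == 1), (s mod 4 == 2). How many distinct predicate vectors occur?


BFS from 0:
Concrete reachable: {0, 1, 2, 3, 4, 5, 6, 7, 8, 9, 10, 12}
Abstract via predicates (s>=4), (s>=5), (s mod 2 == 1), (s mod 4 == 2):
  (0,0,0,0) <- {0}
  (0,0,0,1) <- {2}
  (0,0,1,0) <- {1, 3}
  (1,0,0,0) <- {4}
  (1,1,0,0) <- {8, 12}
  (1,1,0,1) <- {6, 10}
  (1,1,1,0) <- {5, 7, 9}
Distinct abstract states = 7

7


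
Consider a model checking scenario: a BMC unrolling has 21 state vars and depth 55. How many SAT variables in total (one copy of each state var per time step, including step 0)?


BMC unrolls to depth k, creating one copy of each state var for steps 0..k.
Step count = 55 + 1 = 56 (steps 0 through 55)
Vars per step = 21
Total = 21 * 56 = 1176

1176


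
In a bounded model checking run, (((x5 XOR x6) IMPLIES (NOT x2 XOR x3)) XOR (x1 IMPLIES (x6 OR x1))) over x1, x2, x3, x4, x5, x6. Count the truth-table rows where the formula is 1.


Formula: (((x5 XOR x6) IMPLIES (NOT x2 XOR x3)) XOR (x1 IMPLIES (x6 OR x1))) over 6 vars (64 rows)
Evaluate each row (x1, x2, x3, x4, x5, x6 as bits, MSB first):
  row 0 [000000]: (((0 XOR 0) IMPLIES (NOT 0 XOR 0)) XOR (0 IMPLIES (0 OR 0))) -> 0
  row 1 [000001]: (((0 XOR 1) IMPLIES (NOT 0 XOR 0)) XOR (0 IMPLIES (1 OR 0))) -> 0
  row 2 [000010]: (((1 XOR 0) IMPLIES (NOT 0 XOR 0)) XOR (0 IMPLIES (0 OR 0))) -> 0
  row 3 [000011]: (((1 XOR 1) IMPLIES (NOT 0 XOR 0)) XOR (0 IMPLIES (1 OR 0))) -> 0
  row 4 [000100]: (((0 XOR 0) IMPLIES (NOT 0 XOR 0)) XOR (0 IMPLIES (0 OR 0))) -> 0
  (every remaining row is evaluated the same way; all 64 results are listed next)
Full result column, 8 rows per line (x1,x2,x3 fixed per line; x4,x5,x6 runs 000..111 left to right):
  rows 0-7 [x1,x2,x3=000]: 00000000  (ones: 0)
  rows 8-15 [x1,x2,x3=001]: 01100110  (ones: 4)
  rows 16-23 [x1,x2,x3=010]: 01100110  (ones: 4)
  rows 24-31 [x1,x2,x3=011]: 00000000  (ones: 0)
  rows 32-39 [x1,x2,x3=100]: 00000000  (ones: 0)
  rows 40-47 [x1,x2,x3=101]: 01100110  (ones: 4)
  rows 48-55 [x1,x2,x3=110]: 01100110  (ones: 4)
  rows 56-63 [x1,x2,x3=111]: 00000000  (ones: 0)
Count of 1-rows = 0+4+4+0+0+4+4+0 = 16

16


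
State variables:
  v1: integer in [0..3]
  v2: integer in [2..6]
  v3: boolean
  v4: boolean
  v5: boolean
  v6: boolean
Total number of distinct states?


State space = product of domain sizes of all variables.
Domain sizes:
  v1 (integer in [0..3]): 4
  v2 (integer in [2..6]): 5
  v3 (boolean): 2
  v4 (boolean): 2
  v5 (boolean): 2
  v6 (boolean): 2
Product = 4 * 5 * 2 * 2 * 2 * 2 = 320

320


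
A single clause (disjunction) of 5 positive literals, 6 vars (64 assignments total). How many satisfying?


Step 1: Total=2^6=64
Step 2: Unsat when all 5 false: 2^1=2
Step 3: Sat=64-2=62

62


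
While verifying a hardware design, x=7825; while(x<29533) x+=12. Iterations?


Step 1: x goes from 7825 toward 29533 by 12; the body runs while x<29533, so iterations = ceil((bound-start)/step)
Step 2: Distance=21708
Step 3: ceil(21708/12)=1809

1809


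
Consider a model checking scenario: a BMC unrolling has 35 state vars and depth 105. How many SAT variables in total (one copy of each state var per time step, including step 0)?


BMC unrolls to depth k, creating one copy of each state var for steps 0..k.
Step count = 105 + 1 = 106 (steps 0 through 105)
Vars per step = 35
Total = 35 * 106 = 3710

3710


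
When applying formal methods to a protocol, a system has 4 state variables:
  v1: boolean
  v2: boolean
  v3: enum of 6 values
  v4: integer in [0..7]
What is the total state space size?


State space = product of domain sizes of all variables.
Domain sizes:
  v1 (boolean): 2
  v2 (boolean): 2
  v3 (enum of 6 values): 6
  v4 (integer in [0..7]): 8
Product = 2 * 2 * 6 * 8 = 192

192


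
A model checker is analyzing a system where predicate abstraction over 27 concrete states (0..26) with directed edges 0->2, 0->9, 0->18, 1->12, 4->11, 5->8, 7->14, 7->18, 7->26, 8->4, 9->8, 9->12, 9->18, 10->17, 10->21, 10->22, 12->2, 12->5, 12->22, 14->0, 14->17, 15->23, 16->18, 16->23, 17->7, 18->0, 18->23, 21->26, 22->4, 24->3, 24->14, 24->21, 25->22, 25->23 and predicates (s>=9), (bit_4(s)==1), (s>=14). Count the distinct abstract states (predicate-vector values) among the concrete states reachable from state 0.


BFS from 0:
Concrete reachable: {0, 2, 4, 5, 8, 9, 11, 12, 18, 22, 23}
Abstract via predicates (s>=9), (bit_4(s)==1), (s>=14):
  (0,0,0) <- {0, 2, 4, 5, 8}
  (1,0,0) <- {9, 11, 12}
  (1,1,1) <- {18, 22, 23}
Distinct abstract states = 3

3


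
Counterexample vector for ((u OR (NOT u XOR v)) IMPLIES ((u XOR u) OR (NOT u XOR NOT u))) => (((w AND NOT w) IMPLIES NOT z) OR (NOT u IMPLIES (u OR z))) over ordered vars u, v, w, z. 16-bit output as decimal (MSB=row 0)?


F1 = ((u OR (NOT u XOR v)) IMPLIES ((u XOR u) OR (NOT u XOR NOT u)))
F2 = (((w AND NOT w) IMPLIES NOT z) OR (NOT u IMPLIES (u OR z)))
Counterexample to F1=>F2 is where F1=1 and F2=0.
Evaluate each row (bits = u,v,w,z, MSB first):
  row 0 [0000]: F1=0 F2=1 -> F1&~F2 -> 0
  row 1 [0001]: F1=0 F2=1 -> F1&~F2 -> 0
  row 2 [0010]: F1=0 F2=1 -> F1&~F2 -> 0
  row 3 [0011]: F1=0 F2=1 -> F1&~F2 -> 0
  row 4 [0100]: F1=1 F2=1 -> F1&~F2 -> 0
  row 5 [0101]: F1=1 F2=1 -> F1&~F2 -> 0
  row 6 [0110]: F1=1 F2=1 -> F1&~F2 -> 0
  row 7 [0111]: F1=1 F2=1 -> F1&~F2 -> 0
  row 8 [1000]: F1=0 F2=1 -> F1&~F2 -> 0
  row 9 [1001]: F1=0 F2=1 -> F1&~F2 -> 0
  row 10 [1010]: F1=0 F2=1 -> F1&~F2 -> 0
  row 11 [1011]: F1=0 F2=1 -> F1&~F2 -> 0
  row 12 [1100]: F1=0 F2=1 -> F1&~F2 -> 0
  row 13 [1101]: F1=0 F2=1 -> F1&~F2 -> 0
  row 14 [1110]: F1=0 F2=1 -> F1&~F2 -> 0
  row 15 [1111]: F1=0 F2=1 -> F1&~F2 -> 0
Full result column, 4 rows per line (u,v fixed per line; w,z runs 00..11 left to right):
  rows 0-3 [u,v=00]: 0000  = hex 0
  rows 4-7 [u,v=01]: 0000  = hex 0
  rows 8-11 [u,v=10]: 0000  = hex 0
  rows 12-15 [u,v=11]: 0000  = hex 0
Counterexample vector (row 0 .. row 15) = 0000000000000000
Output column grouped in 4s = 0000 0000 0000 0000 = 0x0000
Convert to decimal digit by digit (value = value*16 + digit):
  0 -> 0
  0*16 + 0 = 0
  0*16 + 0 = 0
  0*16 + 0 = 0
Decimal = 0

0


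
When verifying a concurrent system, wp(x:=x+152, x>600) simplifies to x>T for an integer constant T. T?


Formula: wp(x:=E, P) = P[E/x] (substitute E for x in postcondition)
Step 1: Postcondition: x>600
Step 2: Substitute x+152 for x: x+152>600
Step 3: Solve for x: x > 600-152 = 448

448


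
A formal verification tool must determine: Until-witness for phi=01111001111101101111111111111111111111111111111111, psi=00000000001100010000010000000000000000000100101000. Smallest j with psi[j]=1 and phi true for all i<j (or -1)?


(phi U psi) at 0: need smallest j with psi[j]=1 and phi[i]=1 for all i in [0,j).
Scan from step 0:
  step 0: phi=0 -> phi-prefix broken from here
  step 10: psi=1 but phi already failed -> not a witness
  step 11: psi=1 but phi already failed -> not a witness
  step 15: psi=1 but phi already failed -> not a witness
  step 21: psi=1 but phi already failed -> not a witness
  step 41: psi=1 but phi already failed -> not a witness
  step 44: psi=1 but phi already failed -> not a witness
  step 46: psi=1 but phi already failed -> not a witness
  end of trace: no witness -> -1
Witness step = -1

-1


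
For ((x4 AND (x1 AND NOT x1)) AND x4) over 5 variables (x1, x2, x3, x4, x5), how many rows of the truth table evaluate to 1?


Formula: ((x4 AND (x1 AND NOT x1)) AND x4) over 5 vars (32 rows)
Evaluate each row (x1, x2, x3, x4, x5 as bits, MSB first):
  row 0 [00000]: ((0 AND (0 AND NOT 0)) AND 0) -> 0
  row 1 [00001]: ((0 AND (0 AND NOT 0)) AND 0) -> 0
  row 2 [00010]: ((1 AND (0 AND NOT 0)) AND 1) -> 0
  row 3 [00011]: ((1 AND (0 AND NOT 0)) AND 1) -> 0
  row 4 [00100]: ((0 AND (0 AND NOT 0)) AND 0) -> 0
  row 5 [00101]: ((0 AND (0 AND NOT 0)) AND 0) -> 0
  row 6 [00110]: ((1 AND (0 AND NOT 0)) AND 1) -> 0
  row 7 [00111]: ((1 AND (0 AND NOT 0)) AND 1) -> 0
  row 8 [01000]: ((0 AND (0 AND NOT 0)) AND 0) -> 0
  row 9 [01001]: ((0 AND (0 AND NOT 0)) AND 0) -> 0
  row 10 [01010]: ((1 AND (0 AND NOT 0)) AND 1) -> 0
  row 11 [01011]: ((1 AND (0 AND NOT 0)) AND 1) -> 0
  row 12 [01100]: ((0 AND (0 AND NOT 0)) AND 0) -> 0
  row 13 [01101]: ((0 AND (0 AND NOT 0)) AND 0) -> 0
  row 14 [01110]: ((1 AND (0 AND NOT 0)) AND 1) -> 0
  row 15 [01111]: ((1 AND (0 AND NOT 0)) AND 1) -> 0
  row 16 [10000]: ((0 AND (1 AND NOT 1)) AND 0) -> 0
  row 17 [10001]: ((0 AND (1 AND NOT 1)) AND 0) -> 0
  row 18 [10010]: ((1 AND (1 AND NOT 1)) AND 1) -> 0
  row 19 [10011]: ((1 AND (1 AND NOT 1)) AND 1) -> 0
  row 20 [10100]: ((0 AND (1 AND NOT 1)) AND 0) -> 0
  row 21 [10101]: ((0 AND (1 AND NOT 1)) AND 0) -> 0
  row 22 [10110]: ((1 AND (1 AND NOT 1)) AND 1) -> 0
  row 23 [10111]: ((1 AND (1 AND NOT 1)) AND 1) -> 0
  row 24 [11000]: ((0 AND (1 AND NOT 1)) AND 0) -> 0
  row 25 [11001]: ((0 AND (1 AND NOT 1)) AND 0) -> 0
  row 26 [11010]: ((1 AND (1 AND NOT 1)) AND 1) -> 0
  row 27 [11011]: ((1 AND (1 AND NOT 1)) AND 1) -> 0
  row 28 [11100]: ((0 AND (1 AND NOT 1)) AND 0) -> 0
  row 29 [11101]: ((0 AND (1 AND NOT 1)) AND 0) -> 0
  row 30 [11110]: ((1 AND (1 AND NOT 1)) AND 1) -> 0
  row 31 [11111]: ((1 AND (1 AND NOT 1)) AND 1) -> 0
Full result column, 8 rows per line (x1,x2 fixed per line; x3,x4,x5 runs 000..111 left to right):
  rows 0-7 [x1,x2=00]: 00000000  (ones: 0)
  rows 8-15 [x1,x2=01]: 00000000  (ones: 0)
  rows 16-23 [x1,x2=10]: 00000000  (ones: 0)
  rows 24-31 [x1,x2=11]: 00000000  (ones: 0)
Count of 1-rows = 0+0+0+0 = 0

0


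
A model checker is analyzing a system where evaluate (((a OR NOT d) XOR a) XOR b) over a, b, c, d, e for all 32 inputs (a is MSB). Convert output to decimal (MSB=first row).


Formula: (((a OR NOT d) XOR a) XOR b) over a, b, c, d, e (32 rows)
Evaluate each row (bits = a,b,c,d,e, MSB first):
  row 0 [00000]: (((0 OR NOT 0) XOR 0) XOR 0) -> 1
  row 1 [00001]: (((0 OR NOT 0) XOR 0) XOR 0) -> 1
  row 2 [00010]: (((0 OR NOT 1) XOR 0) XOR 0) -> 0
  row 3 [00011]: (((0 OR NOT 1) XOR 0) XOR 0) -> 0
  row 4 [00100]: (((0 OR NOT 0) XOR 0) XOR 0) -> 1
  row 5 [00101]: (((0 OR NOT 0) XOR 0) XOR 0) -> 1
  row 6 [00110]: (((0 OR NOT 1) XOR 0) XOR 0) -> 0
  row 7 [00111]: (((0 OR NOT 1) XOR 0) XOR 0) -> 0
  row 8 [01000]: (((0 OR NOT 0) XOR 0) XOR 1) -> 0
  row 9 [01001]: (((0 OR NOT 0) XOR 0) XOR 1) -> 0
  row 10 [01010]: (((0 OR NOT 1) XOR 0) XOR 1) -> 1
  row 11 [01011]: (((0 OR NOT 1) XOR 0) XOR 1) -> 1
  row 12 [01100]: (((0 OR NOT 0) XOR 0) XOR 1) -> 0
  row 13 [01101]: (((0 OR NOT 0) XOR 0) XOR 1) -> 0
  row 14 [01110]: (((0 OR NOT 1) XOR 0) XOR 1) -> 1
  row 15 [01111]: (((0 OR NOT 1) XOR 0) XOR 1) -> 1
  row 16 [10000]: (((1 OR NOT 0) XOR 1) XOR 0) -> 0
  row 17 [10001]: (((1 OR NOT 0) XOR 1) XOR 0) -> 0
  row 18 [10010]: (((1 OR NOT 1) XOR 1) XOR 0) -> 0
  row 19 [10011]: (((1 OR NOT 1) XOR 1) XOR 0) -> 0
  row 20 [10100]: (((1 OR NOT 0) XOR 1) XOR 0) -> 0
  row 21 [10101]: (((1 OR NOT 0) XOR 1) XOR 0) -> 0
  row 22 [10110]: (((1 OR NOT 1) XOR 1) XOR 0) -> 0
  row 23 [10111]: (((1 OR NOT 1) XOR 1) XOR 0) -> 0
  row 24 [11000]: (((1 OR NOT 0) XOR 1) XOR 1) -> 1
  row 25 [11001]: (((1 OR NOT 0) XOR 1) XOR 1) -> 1
  row 26 [11010]: (((1 OR NOT 1) XOR 1) XOR 1) -> 1
  row 27 [11011]: (((1 OR NOT 1) XOR 1) XOR 1) -> 1
  row 28 [11100]: (((1 OR NOT 0) XOR 1) XOR 1) -> 1
  row 29 [11101]: (((1 OR NOT 0) XOR 1) XOR 1) -> 1
  row 30 [11110]: (((1 OR NOT 1) XOR 1) XOR 1) -> 1
  row 31 [11111]: (((1 OR NOT 1) XOR 1) XOR 1) -> 1
Full result column, 4 rows per line (a,b,c fixed per line; d,e runs 00..11 left to right):
  rows 0-3 [a,b,c=000]: 1100  = hex C
  rows 4-7 [a,b,c=001]: 1100  = hex C
  rows 8-11 [a,b,c=010]: 0011  = hex 3
  rows 12-15 [a,b,c=011]: 0011  = hex 3
  rows 16-19 [a,b,c=100]: 0000  = hex 0
  rows 20-23 [a,b,c=101]: 0000  = hex 0
  rows 24-27 [a,b,c=110]: 1111  = hex F
  rows 28-31 [a,b,c=111]: 1111  = hex F
Output column (row 0 .. row 31) = 11001100001100110000000011111111
Output column grouped in 4s = 1100 1100 0011 0011 0000 0000 1111 1111 = 0xCC3300FF
Convert to decimal digit by digit (value = value*16 + digit):
  C -> 12
  12*16 + 12 (C) = 204
  204*16 + 3 = 3267
  3267*16 + 3 = 52275
  52275*16 + 0 = 836400
  836400*16 + 0 = 13382400
  13382400*16 + 15 (F) = 214118415
  214118415*16 + 15 (F) = 3425894655
Decimal = 3425894655

3425894655


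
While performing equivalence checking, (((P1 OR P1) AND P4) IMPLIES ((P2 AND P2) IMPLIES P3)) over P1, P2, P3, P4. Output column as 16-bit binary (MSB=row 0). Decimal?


Formula: (((P1 OR P1) AND P4) IMPLIES ((P2 AND P2) IMPLIES P3)) over P1, P2, P3, P4 (16 rows)
Evaluate each row (bits = P1,P2,P3,P4, MSB first):
  row 0 [0000]: (((0 OR 0) AND 0) IMPLIES ((0 AND 0) IMPLIES 0)) -> 1
  row 1 [0001]: (((0 OR 0) AND 1) IMPLIES ((0 AND 0) IMPLIES 0)) -> 1
  row 2 [0010]: (((0 OR 0) AND 0) IMPLIES ((0 AND 0) IMPLIES 1)) -> 1
  row 3 [0011]: (((0 OR 0) AND 1) IMPLIES ((0 AND 0) IMPLIES 1)) -> 1
  row 4 [0100]: (((0 OR 0) AND 0) IMPLIES ((1 AND 1) IMPLIES 0)) -> 1
  row 5 [0101]: (((0 OR 0) AND 1) IMPLIES ((1 AND 1) IMPLIES 0)) -> 1
  row 6 [0110]: (((0 OR 0) AND 0) IMPLIES ((1 AND 1) IMPLIES 1)) -> 1
  row 7 [0111]: (((0 OR 0) AND 1) IMPLIES ((1 AND 1) IMPLIES 1)) -> 1
  row 8 [1000]: (((1 OR 1) AND 0) IMPLIES ((0 AND 0) IMPLIES 0)) -> 1
  row 9 [1001]: (((1 OR 1) AND 1) IMPLIES ((0 AND 0) IMPLIES 0)) -> 1
  row 10 [1010]: (((1 OR 1) AND 0) IMPLIES ((0 AND 0) IMPLIES 1)) -> 1
  row 11 [1011]: (((1 OR 1) AND 1) IMPLIES ((0 AND 0) IMPLIES 1)) -> 1
  row 12 [1100]: (((1 OR 1) AND 0) IMPLIES ((1 AND 1) IMPLIES 0)) -> 1
  row 13 [1101]: (((1 OR 1) AND 1) IMPLIES ((1 AND 1) IMPLIES 0)) -> 0
  row 14 [1110]: (((1 OR 1) AND 0) IMPLIES ((1 AND 1) IMPLIES 1)) -> 1
  row 15 [1111]: (((1 OR 1) AND 1) IMPLIES ((1 AND 1) IMPLIES 1)) -> 1
Full result column, 4 rows per line (P1,P2 fixed per line; P3,P4 runs 00..11 left to right):
  rows 0-3 [P1,P2=00]: 1111  = hex F
  rows 4-7 [P1,P2=01]: 1111  = hex F
  rows 8-11 [P1,P2=10]: 1111  = hex F
  rows 12-15 [P1,P2=11]: 1011  = hex B
Output column (row 0 .. row 15) = 1111111111111011
Output column grouped in 4s = 1111 1111 1111 1011 = 0xFFFB
Convert to decimal digit by digit (value = value*16 + digit):
  F -> 15
  15*16 + 15 (F) = 255
  255*16 + 15 (F) = 4095
  4095*16 + 11 (B) = 65531
Decimal = 65531

65531


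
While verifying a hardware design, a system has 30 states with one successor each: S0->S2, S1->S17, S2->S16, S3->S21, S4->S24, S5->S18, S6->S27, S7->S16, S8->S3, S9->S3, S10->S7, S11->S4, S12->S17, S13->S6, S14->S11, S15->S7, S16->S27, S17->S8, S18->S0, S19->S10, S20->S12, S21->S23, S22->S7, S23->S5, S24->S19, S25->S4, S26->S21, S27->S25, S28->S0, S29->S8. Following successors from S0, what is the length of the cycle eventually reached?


Trace from S0 until a state repeats:
  S0 -> S2 -> S16 -> S27 -> S25 -> S4 -> S24 -> S19 -> S10 -> S7 -> S16
S16 first seen at step 2, revisited at step 10.
Cycle length = 10 - 2 = 8

8


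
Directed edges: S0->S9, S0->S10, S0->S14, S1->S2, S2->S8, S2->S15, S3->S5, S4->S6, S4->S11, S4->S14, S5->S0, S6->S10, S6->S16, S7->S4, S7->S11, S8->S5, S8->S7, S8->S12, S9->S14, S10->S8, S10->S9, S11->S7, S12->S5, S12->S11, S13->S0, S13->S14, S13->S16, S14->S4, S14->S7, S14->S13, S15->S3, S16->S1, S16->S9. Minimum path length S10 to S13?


BFS layer-by-layer from S10:
  dist 0: {S10}
  dist 1: {S8, S9}
  dist 2: {S5, S7, S12, S14}
  dist 3: {S0, S4, S11, S13}
  -> S13 reached at distance 3
Shortest path length = 3

3


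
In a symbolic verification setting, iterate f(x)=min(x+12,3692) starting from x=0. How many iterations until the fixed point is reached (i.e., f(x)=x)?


Step 1: x=0, cap=3692, increment=12
Step 2: x grows by 12 each step until capped at 3692; fixed point is x=3692
Step 3: iterations = ceil(3692/12) = 308

308


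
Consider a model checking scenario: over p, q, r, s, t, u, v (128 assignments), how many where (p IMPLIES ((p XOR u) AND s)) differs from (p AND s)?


F1 = (p IMPLIES ((p XOR u) AND s))
F2 = (p AND s)
Evaluate both on each of 128 rows (bits = p,q,r,s,t,u,v):
  row 0 [0000000]: F1=1 F2=0 (differ) -> 1
  row 1 [0000001]: F1=1 F2=0 (differ) -> 1
  row 2 [0000010]: F1=1 F2=0 (differ) -> 1
  row 3 [0000011]: F1=1 F2=0 (differ) -> 1
  row 4 [0000100]: F1=1 F2=0 (differ) -> 1
  (every remaining row is evaluated the same way; all 128 results are listed next)
Full result column, 8 rows per line (p,q,r,s fixed per line; t,u,v runs 000..111 left to right):
  rows 0-7 [p,q,r,s=0000]: 11111111  (ones: 8)
  rows 8-15 [p,q,r,s=0001]: 11111111  (ones: 8)
  rows 16-23 [p,q,r,s=0010]: 11111111  (ones: 8)
  rows 24-31 [p,q,r,s=0011]: 11111111  (ones: 8)
  rows 32-39 [p,q,r,s=0100]: 11111111  (ones: 8)
  rows 40-47 [p,q,r,s=0101]: 11111111  (ones: 8)
  rows 48-55 [p,q,r,s=0110]: 11111111  (ones: 8)
  rows 56-63 [p,q,r,s=0111]: 11111111  (ones: 8)
  rows 64-71 [p,q,r,s=1000]: 00000000  (ones: 0)
  rows 72-79 [p,q,r,s=1001]: 00110011  (ones: 4)
  rows 80-87 [p,q,r,s=1010]: 00000000  (ones: 0)
  rows 88-95 [p,q,r,s=1011]: 00110011  (ones: 4)
  rows 96-103 [p,q,r,s=1100]: 00000000  (ones: 0)
  rows 104-111 [p,q,r,s=1101]: 00110011  (ones: 4)
  rows 112-119 [p,q,r,s=1110]: 00000000  (ones: 0)
  rows 120-127 [p,q,r,s=1111]: 00110011  (ones: 4)
Disagreements = 8+8+8+8+8+8+8+8+0+4+0+4+0+4+0+4 = 80

80


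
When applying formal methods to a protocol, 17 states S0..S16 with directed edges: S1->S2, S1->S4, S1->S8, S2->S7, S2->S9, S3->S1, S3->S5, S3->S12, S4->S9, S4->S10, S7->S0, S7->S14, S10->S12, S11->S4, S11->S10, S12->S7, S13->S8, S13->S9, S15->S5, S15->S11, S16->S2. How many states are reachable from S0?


BFS from S0:
  layer 0: {S0}
Reachable set: {S0}
Count = 1

1


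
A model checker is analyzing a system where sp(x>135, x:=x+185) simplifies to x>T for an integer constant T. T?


Formula: sp(P, x:=E) = exists old_x. (x = E[old_x/x]) AND P[old_x/x] (old_x is the value of x before the assignment; eliminate old_x by solving x = E[old_x/x] for old_x)
Step 1: Precondition P: x>135, i.e. old_x > 135
Step 2: Assignment gives x = old_x + 185, so old_x = x - 185
Step 3: Substitute into P: x - 185 > 135
Step 4: Simplify: x > 135+185 = 320

320


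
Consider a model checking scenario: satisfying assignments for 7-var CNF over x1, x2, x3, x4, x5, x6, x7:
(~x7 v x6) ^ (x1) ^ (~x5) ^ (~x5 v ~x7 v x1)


CNF with 4 clauses over 7 vars (128 assignments).
An assignment satisfies CNF iff every clause has >=1 true literal.
Check each row (bits = x1,x2,x3,x4,x5,x6,x7; clause T/F shown):
  row 0 [0000000]: clauses=TFTT -> 0
  row 1 [0000001]: clauses=FFTT -> 0
  row 2 [0000010]: clauses=TFTT -> 0
  row 3 [0000011]: clauses=TFTT -> 0
  row 4 [0000100]: clauses=TFFT -> 0
  (every remaining row is evaluated the same way; all 128 results are listed next)
Full result column, 8 rows per line (x1,x2,x3,x4 fixed per line; x5,x6,x7 runs 000..111 left to right):
  rows 0-7 [x1,x2,x3,x4=0000]: 00000000  (ones: 0)
  rows 8-15 [x1,x2,x3,x4=0001]: 00000000  (ones: 0)
  rows 16-23 [x1,x2,x3,x4=0010]: 00000000  (ones: 0)
  rows 24-31 [x1,x2,x3,x4=0011]: 00000000  (ones: 0)
  rows 32-39 [x1,x2,x3,x4=0100]: 00000000  (ones: 0)
  rows 40-47 [x1,x2,x3,x4=0101]: 00000000  (ones: 0)
  rows 48-55 [x1,x2,x3,x4=0110]: 00000000  (ones: 0)
  rows 56-63 [x1,x2,x3,x4=0111]: 00000000  (ones: 0)
  rows 64-71 [x1,x2,x3,x4=1000]: 10110000  (ones: 3)
  rows 72-79 [x1,x2,x3,x4=1001]: 10110000  (ones: 3)
  rows 80-87 [x1,x2,x3,x4=1010]: 10110000  (ones: 3)
  rows 88-95 [x1,x2,x3,x4=1011]: 10110000  (ones: 3)
  rows 96-103 [x1,x2,x3,x4=1100]: 10110000  (ones: 3)
  rows 104-111 [x1,x2,x3,x4=1101]: 10110000  (ones: 3)
  rows 112-119 [x1,x2,x3,x4=1110]: 10110000  (ones: 3)
  rows 120-127 [x1,x2,x3,x4=1111]: 10110000  (ones: 3)
Satisfying assignments = 0+0+0+0+0+0+0+0+3+3+3+3+3+3+3+3 = 24

24


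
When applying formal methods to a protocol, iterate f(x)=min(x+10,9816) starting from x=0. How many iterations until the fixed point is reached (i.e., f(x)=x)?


Step 1: x=0, cap=9816, increment=10
Step 2: x grows by 10 each step until capped at 9816; fixed point is x=9816
Step 3: iterations = ceil(9816/10) = 982

982


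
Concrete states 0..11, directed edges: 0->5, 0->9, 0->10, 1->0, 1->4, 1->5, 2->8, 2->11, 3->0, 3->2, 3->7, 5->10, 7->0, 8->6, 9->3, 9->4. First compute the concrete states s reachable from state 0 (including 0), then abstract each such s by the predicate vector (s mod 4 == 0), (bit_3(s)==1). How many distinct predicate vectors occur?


BFS from 0:
Concrete reachable: {0, 2, 3, 4, 5, 6, 7, 8, 9, 10, 11}
Abstract via predicates (s mod 4 == 0), (bit_3(s)==1):
  (0,0) <- {2, 3, 5, 6, 7}
  (0,1) <- {9, 10, 11}
  (1,0) <- {0, 4}
  (1,1) <- {8}
Distinct abstract states = 4

4


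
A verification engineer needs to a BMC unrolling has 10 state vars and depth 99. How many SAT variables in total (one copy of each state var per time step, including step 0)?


BMC unrolls to depth k, creating one copy of each state var for steps 0..k.
Step count = 99 + 1 = 100 (steps 0 through 99)
Vars per step = 10
Total = 10 * 100 = 1000

1000


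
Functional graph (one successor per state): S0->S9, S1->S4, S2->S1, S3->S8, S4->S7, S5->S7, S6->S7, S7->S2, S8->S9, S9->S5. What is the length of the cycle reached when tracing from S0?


Trace from S0 until a state repeats:
  S0 -> S9 -> S5 -> S7 -> S2 -> S1 -> S4 -> S7
S7 first seen at step 3, revisited at step 7.
Cycle length = 7 - 3 = 4

4


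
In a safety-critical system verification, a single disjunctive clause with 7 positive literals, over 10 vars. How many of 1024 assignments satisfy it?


Step 1: Total=2^10=1024
Step 2: Unsat when all 7 false: 2^3=8
Step 3: Sat=1024-8=1016

1016


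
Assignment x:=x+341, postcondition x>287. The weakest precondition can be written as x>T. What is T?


Formula: wp(x:=E, P) = P[E/x] (substitute E for x in postcondition)
Step 1: Postcondition: x>287
Step 2: Substitute x+341 for x: x+341>287
Step 3: Solve for x: x > 287-341 = -54

-54


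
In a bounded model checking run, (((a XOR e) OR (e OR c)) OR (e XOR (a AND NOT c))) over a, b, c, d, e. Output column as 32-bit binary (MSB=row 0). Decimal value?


Formula: (((a XOR e) OR (e OR c)) OR (e XOR (a AND NOT c))) over a, b, c, d, e (32 rows)
Evaluate each row (bits = a,b,c,d,e, MSB first):
  row 0 [00000]: (((0 XOR 0) OR (0 OR 0)) OR (0 XOR (0 AND NOT 0))) -> 0
  row 1 [00001]: (((0 XOR 1) OR (1 OR 0)) OR (1 XOR (0 AND NOT 0))) -> 1
  row 2 [00010]: (((0 XOR 0) OR (0 OR 0)) OR (0 XOR (0 AND NOT 0))) -> 0
  row 3 [00011]: (((0 XOR 1) OR (1 OR 0)) OR (1 XOR (0 AND NOT 0))) -> 1
  row 4 [00100]: (((0 XOR 0) OR (0 OR 1)) OR (0 XOR (0 AND NOT 1))) -> 1
  row 5 [00101]: (((0 XOR 1) OR (1 OR 1)) OR (1 XOR (0 AND NOT 1))) -> 1
  row 6 [00110]: (((0 XOR 0) OR (0 OR 1)) OR (0 XOR (0 AND NOT 1))) -> 1
  row 7 [00111]: (((0 XOR 1) OR (1 OR 1)) OR (1 XOR (0 AND NOT 1))) -> 1
  row 8 [01000]: (((0 XOR 0) OR (0 OR 0)) OR (0 XOR (0 AND NOT 0))) -> 0
  row 9 [01001]: (((0 XOR 1) OR (1 OR 0)) OR (1 XOR (0 AND NOT 0))) -> 1
  row 10 [01010]: (((0 XOR 0) OR (0 OR 0)) OR (0 XOR (0 AND NOT 0))) -> 0
  row 11 [01011]: (((0 XOR 1) OR (1 OR 0)) OR (1 XOR (0 AND NOT 0))) -> 1
  row 12 [01100]: (((0 XOR 0) OR (0 OR 1)) OR (0 XOR (0 AND NOT 1))) -> 1
  row 13 [01101]: (((0 XOR 1) OR (1 OR 1)) OR (1 XOR (0 AND NOT 1))) -> 1
  row 14 [01110]: (((0 XOR 0) OR (0 OR 1)) OR (0 XOR (0 AND NOT 1))) -> 1
  row 15 [01111]: (((0 XOR 1) OR (1 OR 1)) OR (1 XOR (0 AND NOT 1))) -> 1
  row 16 [10000]: (((1 XOR 0) OR (0 OR 0)) OR (0 XOR (1 AND NOT 0))) -> 1
  row 17 [10001]: (((1 XOR 1) OR (1 OR 0)) OR (1 XOR (1 AND NOT 0))) -> 1
  row 18 [10010]: (((1 XOR 0) OR (0 OR 0)) OR (0 XOR (1 AND NOT 0))) -> 1
  row 19 [10011]: (((1 XOR 1) OR (1 OR 0)) OR (1 XOR (1 AND NOT 0))) -> 1
  row 20 [10100]: (((1 XOR 0) OR (0 OR 1)) OR (0 XOR (1 AND NOT 1))) -> 1
  row 21 [10101]: (((1 XOR 1) OR (1 OR 1)) OR (1 XOR (1 AND NOT 1))) -> 1
  row 22 [10110]: (((1 XOR 0) OR (0 OR 1)) OR (0 XOR (1 AND NOT 1))) -> 1
  row 23 [10111]: (((1 XOR 1) OR (1 OR 1)) OR (1 XOR (1 AND NOT 1))) -> 1
  row 24 [11000]: (((1 XOR 0) OR (0 OR 0)) OR (0 XOR (1 AND NOT 0))) -> 1
  row 25 [11001]: (((1 XOR 1) OR (1 OR 0)) OR (1 XOR (1 AND NOT 0))) -> 1
  row 26 [11010]: (((1 XOR 0) OR (0 OR 0)) OR (0 XOR (1 AND NOT 0))) -> 1
  row 27 [11011]: (((1 XOR 1) OR (1 OR 0)) OR (1 XOR (1 AND NOT 0))) -> 1
  row 28 [11100]: (((1 XOR 0) OR (0 OR 1)) OR (0 XOR (1 AND NOT 1))) -> 1
  row 29 [11101]: (((1 XOR 1) OR (1 OR 1)) OR (1 XOR (1 AND NOT 1))) -> 1
  row 30 [11110]: (((1 XOR 0) OR (0 OR 1)) OR (0 XOR (1 AND NOT 1))) -> 1
  row 31 [11111]: (((1 XOR 1) OR (1 OR 1)) OR (1 XOR (1 AND NOT 1))) -> 1
Full result column, 4 rows per line (a,b,c fixed per line; d,e runs 00..11 left to right):
  rows 0-3 [a,b,c=000]: 0101  = hex 5
  rows 4-7 [a,b,c=001]: 1111  = hex F
  rows 8-11 [a,b,c=010]: 0101  = hex 5
  rows 12-15 [a,b,c=011]: 1111  = hex F
  rows 16-19 [a,b,c=100]: 1111  = hex F
  rows 20-23 [a,b,c=101]: 1111  = hex F
  rows 24-27 [a,b,c=110]: 1111  = hex F
  rows 28-31 [a,b,c=111]: 1111  = hex F
Output column (row 0 .. row 31) = 01011111010111111111111111111111
Output column grouped in 4s = 0101 1111 0101 1111 1111 1111 1111 1111 = 0x5F5FFFFF
Convert to decimal digit by digit (value = value*16 + digit):
  5 -> 5
  5*16 + 15 (F) = 95
  95*16 + 5 = 1525
  1525*16 + 15 (F) = 24415
  24415*16 + 15 (F) = 390655
  390655*16 + 15 (F) = 6250495
  6250495*16 + 15 (F) = 100007935
  100007935*16 + 15 (F) = 1600126975
Decimal = 1600126975

1600126975


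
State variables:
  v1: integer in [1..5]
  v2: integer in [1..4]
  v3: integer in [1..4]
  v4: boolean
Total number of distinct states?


State space = product of domain sizes of all variables.
Domain sizes:
  v1 (integer in [1..5]): 5
  v2 (integer in [1..4]): 4
  v3 (integer in [1..4]): 4
  v4 (boolean): 2
Product = 5 * 4 * 4 * 2 = 160

160


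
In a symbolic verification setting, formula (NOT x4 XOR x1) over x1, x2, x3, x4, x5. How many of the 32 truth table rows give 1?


Formula: (NOT x4 XOR x1) over 5 vars (32 rows)
Evaluate each row (x1, x2, x3, x4, x5 as bits, MSB first):
  row 0 [00000]: (NOT 0 XOR 0) -> 1
  row 1 [00001]: (NOT 0 XOR 0) -> 1
  row 2 [00010]: (NOT 1 XOR 0) -> 0
  row 3 [00011]: (NOT 1 XOR 0) -> 0
  row 4 [00100]: (NOT 0 XOR 0) -> 1
  row 5 [00101]: (NOT 0 XOR 0) -> 1
  row 6 [00110]: (NOT 1 XOR 0) -> 0
  row 7 [00111]: (NOT 1 XOR 0) -> 0
  row 8 [01000]: (NOT 0 XOR 0) -> 1
  row 9 [01001]: (NOT 0 XOR 0) -> 1
  row 10 [01010]: (NOT 1 XOR 0) -> 0
  row 11 [01011]: (NOT 1 XOR 0) -> 0
  row 12 [01100]: (NOT 0 XOR 0) -> 1
  row 13 [01101]: (NOT 0 XOR 0) -> 1
  row 14 [01110]: (NOT 1 XOR 0) -> 0
  row 15 [01111]: (NOT 1 XOR 0) -> 0
  row 16 [10000]: (NOT 0 XOR 1) -> 0
  row 17 [10001]: (NOT 0 XOR 1) -> 0
  row 18 [10010]: (NOT 1 XOR 1) -> 1
  row 19 [10011]: (NOT 1 XOR 1) -> 1
  row 20 [10100]: (NOT 0 XOR 1) -> 0
  row 21 [10101]: (NOT 0 XOR 1) -> 0
  row 22 [10110]: (NOT 1 XOR 1) -> 1
  row 23 [10111]: (NOT 1 XOR 1) -> 1
  row 24 [11000]: (NOT 0 XOR 1) -> 0
  row 25 [11001]: (NOT 0 XOR 1) -> 0
  row 26 [11010]: (NOT 1 XOR 1) -> 1
  row 27 [11011]: (NOT 1 XOR 1) -> 1
  row 28 [11100]: (NOT 0 XOR 1) -> 0
  row 29 [11101]: (NOT 0 XOR 1) -> 0
  row 30 [11110]: (NOT 1 XOR 1) -> 1
  row 31 [11111]: (NOT 1 XOR 1) -> 1
Full result column, 8 rows per line (x1,x2 fixed per line; x3,x4,x5 runs 000..111 left to right):
  rows 0-7 [x1,x2=00]: 11001100  (ones: 4)
  rows 8-15 [x1,x2=01]: 11001100  (ones: 4)
  rows 16-23 [x1,x2=10]: 00110011  (ones: 4)
  rows 24-31 [x1,x2=11]: 00110011  (ones: 4)
Count of 1-rows = 4+4+4+4 = 16

16


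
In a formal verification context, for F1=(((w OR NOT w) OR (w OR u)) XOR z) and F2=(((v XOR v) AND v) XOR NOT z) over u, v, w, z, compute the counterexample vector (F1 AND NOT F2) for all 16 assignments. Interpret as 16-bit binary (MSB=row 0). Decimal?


F1 = (((w OR NOT w) OR (w OR u)) XOR z)
F2 = (((v XOR v) AND v) XOR NOT z)
Counterexample to F1=>F2 is where F1=1 and F2=0.
Evaluate each row (bits = u,v,w,z, MSB first):
  row 0 [0000]: F1=1 F2=1 -> F1&~F2 -> 0
  row 1 [0001]: F1=0 F2=0 -> F1&~F2 -> 0
  row 2 [0010]: F1=1 F2=1 -> F1&~F2 -> 0
  row 3 [0011]: F1=0 F2=0 -> F1&~F2 -> 0
  row 4 [0100]: F1=1 F2=1 -> F1&~F2 -> 0
  row 5 [0101]: F1=0 F2=0 -> F1&~F2 -> 0
  row 6 [0110]: F1=1 F2=1 -> F1&~F2 -> 0
  row 7 [0111]: F1=0 F2=0 -> F1&~F2 -> 0
  row 8 [1000]: F1=1 F2=1 -> F1&~F2 -> 0
  row 9 [1001]: F1=0 F2=0 -> F1&~F2 -> 0
  row 10 [1010]: F1=1 F2=1 -> F1&~F2 -> 0
  row 11 [1011]: F1=0 F2=0 -> F1&~F2 -> 0
  row 12 [1100]: F1=1 F2=1 -> F1&~F2 -> 0
  row 13 [1101]: F1=0 F2=0 -> F1&~F2 -> 0
  row 14 [1110]: F1=1 F2=1 -> F1&~F2 -> 0
  row 15 [1111]: F1=0 F2=0 -> F1&~F2 -> 0
Full result column, 4 rows per line (u,v fixed per line; w,z runs 00..11 left to right):
  rows 0-3 [u,v=00]: 0000  = hex 0
  rows 4-7 [u,v=01]: 0000  = hex 0
  rows 8-11 [u,v=10]: 0000  = hex 0
  rows 12-15 [u,v=11]: 0000  = hex 0
Counterexample vector (row 0 .. row 15) = 0000000000000000
Output column grouped in 4s = 0000 0000 0000 0000 = 0x0000
Convert to decimal digit by digit (value = value*16 + digit):
  0 -> 0
  0*16 + 0 = 0
  0*16 + 0 = 0
  0*16 + 0 = 0
Decimal = 0

0


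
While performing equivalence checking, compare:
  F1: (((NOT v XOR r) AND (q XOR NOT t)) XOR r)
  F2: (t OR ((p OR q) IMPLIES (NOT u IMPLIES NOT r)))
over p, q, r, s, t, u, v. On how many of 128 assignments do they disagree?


F1 = (((NOT v XOR r) AND (q XOR NOT t)) XOR r)
F2 = (t OR ((p OR q) IMPLIES (NOT u IMPLIES NOT r)))
Evaluate both on each of 128 rows (bits = p,q,r,s,t,u,v):
  row 0 [0000000]: F1=1 F2=1 -> 0
  row 1 [0000001]: F1=0 F2=1 (differ) -> 1
  row 2 [0000010]: F1=1 F2=1 -> 0
  row 3 [0000011]: F1=0 F2=1 (differ) -> 1
  row 4 [0000100]: F1=0 F2=1 (differ) -> 1
  (every remaining row is evaluated the same way; all 128 results are listed next)
Full result column, 8 rows per line (p,q,r,s fixed per line; t,u,v runs 000..111 left to right):
  rows 0-7 [p,q,r,s=0000]: 01011111  (ones: 6)
  rows 8-15 [p,q,r,s=0001]: 01011111  (ones: 6)
  rows 16-23 [p,q,r,s=0010]: 01010000  (ones: 2)
  rows 24-31 [p,q,r,s=0011]: 01010000  (ones: 2)
  rows 32-39 [p,q,r,s=0100]: 11110101  (ones: 6)
  rows 40-47 [p,q,r,s=0101]: 11110101  (ones: 6)
  rows 48-55 [p,q,r,s=0110]: 11000101  (ones: 4)
  rows 56-63 [p,q,r,s=0111]: 11000101  (ones: 4)
  rows 64-71 [p,q,r,s=1000]: 01011111  (ones: 6)
  rows 72-79 [p,q,r,s=1001]: 01011111  (ones: 6)
  rows 80-87 [p,q,r,s=1010]: 10010000  (ones: 2)
  rows 88-95 [p,q,r,s=1011]: 10010000  (ones: 2)
  rows 96-103 [p,q,r,s=1100]: 11110101  (ones: 6)
  rows 104-111 [p,q,r,s=1101]: 11110101  (ones: 6)
  rows 112-119 [p,q,r,s=1110]: 11000101  (ones: 4)
  rows 120-127 [p,q,r,s=1111]: 11000101  (ones: 4)
Disagreements = 6+6+2+2+6+6+4+4+6+6+2+2+6+6+4+4 = 72

72


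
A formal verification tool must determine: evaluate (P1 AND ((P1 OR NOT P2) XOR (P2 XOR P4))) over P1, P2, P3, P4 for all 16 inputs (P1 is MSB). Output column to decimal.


Formula: (P1 AND ((P1 OR NOT P2) XOR (P2 XOR P4))) over P1, P2, P3, P4 (16 rows)
Evaluate each row (bits = P1,P2,P3,P4, MSB first):
  row 0 [0000]: (0 AND ((0 OR NOT 0) XOR (0 XOR 0))) -> 0
  row 1 [0001]: (0 AND ((0 OR NOT 0) XOR (0 XOR 1))) -> 0
  row 2 [0010]: (0 AND ((0 OR NOT 0) XOR (0 XOR 0))) -> 0
  row 3 [0011]: (0 AND ((0 OR NOT 0) XOR (0 XOR 1))) -> 0
  row 4 [0100]: (0 AND ((0 OR NOT 1) XOR (1 XOR 0))) -> 0
  row 5 [0101]: (0 AND ((0 OR NOT 1) XOR (1 XOR 1))) -> 0
  row 6 [0110]: (0 AND ((0 OR NOT 1) XOR (1 XOR 0))) -> 0
  row 7 [0111]: (0 AND ((0 OR NOT 1) XOR (1 XOR 1))) -> 0
  row 8 [1000]: (1 AND ((1 OR NOT 0) XOR (0 XOR 0))) -> 1
  row 9 [1001]: (1 AND ((1 OR NOT 0) XOR (0 XOR 1))) -> 0
  row 10 [1010]: (1 AND ((1 OR NOT 0) XOR (0 XOR 0))) -> 1
  row 11 [1011]: (1 AND ((1 OR NOT 0) XOR (0 XOR 1))) -> 0
  row 12 [1100]: (1 AND ((1 OR NOT 1) XOR (1 XOR 0))) -> 0
  row 13 [1101]: (1 AND ((1 OR NOT 1) XOR (1 XOR 1))) -> 1
  row 14 [1110]: (1 AND ((1 OR NOT 1) XOR (1 XOR 0))) -> 0
  row 15 [1111]: (1 AND ((1 OR NOT 1) XOR (1 XOR 1))) -> 1
Full result column, 4 rows per line (P1,P2 fixed per line; P3,P4 runs 00..11 left to right):
  rows 0-3 [P1,P2=00]: 0000  = hex 0
  rows 4-7 [P1,P2=01]: 0000  = hex 0
  rows 8-11 [P1,P2=10]: 1010  = hex A
  rows 12-15 [P1,P2=11]: 0101  = hex 5
Output column (row 0 .. row 15) = 0000000010100101
Output column grouped in 4s = 0000 0000 1010 0101 = 0x00A5
Convert to decimal digit by digit (value = value*16 + digit):
  0 -> 0
  0*16 + 0 = 0
  0*16 + 10 (A) = 10
  10*16 + 5 = 165
Decimal = 165

165


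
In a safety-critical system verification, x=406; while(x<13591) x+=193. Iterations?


Step 1: x goes from 406 toward 13591 by 193; the body runs while x<13591, so iterations = ceil((bound-start)/step)
Step 2: Distance=13185
Step 3: ceil(13185/193)=69

69


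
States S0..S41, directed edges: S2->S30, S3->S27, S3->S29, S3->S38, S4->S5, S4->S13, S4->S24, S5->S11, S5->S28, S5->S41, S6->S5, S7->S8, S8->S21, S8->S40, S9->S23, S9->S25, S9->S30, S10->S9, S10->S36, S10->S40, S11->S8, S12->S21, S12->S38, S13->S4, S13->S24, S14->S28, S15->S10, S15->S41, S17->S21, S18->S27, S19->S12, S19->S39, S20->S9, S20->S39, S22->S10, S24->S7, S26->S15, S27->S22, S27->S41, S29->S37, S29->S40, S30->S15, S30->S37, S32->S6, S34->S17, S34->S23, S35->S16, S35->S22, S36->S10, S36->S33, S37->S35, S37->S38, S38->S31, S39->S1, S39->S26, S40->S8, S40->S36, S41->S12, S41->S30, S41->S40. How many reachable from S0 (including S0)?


BFS from S0:
  layer 0: {S0}
Reachable set: {S0}
Count = 1

1


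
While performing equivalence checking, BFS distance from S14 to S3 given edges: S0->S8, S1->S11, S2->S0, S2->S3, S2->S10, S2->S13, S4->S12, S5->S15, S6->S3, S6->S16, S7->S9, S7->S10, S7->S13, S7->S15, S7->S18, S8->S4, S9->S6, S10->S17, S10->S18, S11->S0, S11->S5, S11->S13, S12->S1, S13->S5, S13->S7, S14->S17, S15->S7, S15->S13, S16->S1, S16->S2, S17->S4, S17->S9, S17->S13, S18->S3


BFS layer-by-layer from S14:
  dist 0: {S14}
  dist 1: {S17}
  dist 2: {S4, S9, S13}
  dist 3: {S5, S6, S7, S12}
  dist 4: {S1, S3, S10, S15, S16, S18}
  -> S3 reached at distance 4
Shortest path length = 4

4


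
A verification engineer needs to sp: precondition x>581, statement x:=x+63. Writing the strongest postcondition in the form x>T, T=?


Formula: sp(P, x:=E) = exists old_x. (x = E[old_x/x]) AND P[old_x/x] (old_x is the value of x before the assignment; eliminate old_x by solving x = E[old_x/x] for old_x)
Step 1: Precondition P: x>581, i.e. old_x > 581
Step 2: Assignment gives x = old_x + 63, so old_x = x - 63
Step 3: Substitute into P: x - 63 > 581
Step 4: Simplify: x > 581+63 = 644

644


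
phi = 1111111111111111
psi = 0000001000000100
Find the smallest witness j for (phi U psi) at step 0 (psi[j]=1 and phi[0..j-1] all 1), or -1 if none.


(phi U psi) at 0: need smallest j with psi[j]=1 and phi[i]=1 for all i in [0,j).
Scan from step 0:
  step 0: phi=1, psi=0 -> continue
  step 1: phi=1, psi=0 -> continue
  step 2: phi=1, psi=0 -> continue
  step 3: phi=1, psi=0 -> continue
  step 6: psi=1 and phi held for [0,6) -> witness found
Witness step = 6

6


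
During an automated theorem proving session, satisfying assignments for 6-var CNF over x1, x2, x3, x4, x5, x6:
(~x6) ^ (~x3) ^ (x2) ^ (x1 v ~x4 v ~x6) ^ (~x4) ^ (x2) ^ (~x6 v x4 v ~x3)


CNF with 7 clauses over 6 vars (64 assignments).
An assignment satisfies CNF iff every clause has >=1 true literal.
Check each row (bits = x1,x2,x3,x4,x5,x6; clause T/F shown):
  row 0 [000000]: clauses=TTFTTFT -> 0
  row 1 [000001]: clauses=FTFTTFT -> 0
  row 2 [000010]: clauses=TTFTTFT -> 0
  row 3 [000011]: clauses=FTFTTFT -> 0
  row 4 [000100]: clauses=TTFTFFT -> 0
  (every remaining row is evaluated the same way; all 64 results are listed next)
Full result column, 8 rows per line (x1,x2,x3 fixed per line; x4,x5,x6 runs 000..111 left to right):
  rows 0-7 [x1,x2,x3=000]: 00000000  (ones: 0)
  rows 8-15 [x1,x2,x3=001]: 00000000  (ones: 0)
  rows 16-23 [x1,x2,x3=010]: 10100000  (ones: 2)
  rows 24-31 [x1,x2,x3=011]: 00000000  (ones: 0)
  rows 32-39 [x1,x2,x3=100]: 00000000  (ones: 0)
  rows 40-47 [x1,x2,x3=101]: 00000000  (ones: 0)
  rows 48-55 [x1,x2,x3=110]: 10100000  (ones: 2)
  rows 56-63 [x1,x2,x3=111]: 00000000  (ones: 0)
Satisfying assignments = 0+0+2+0+0+0+2+0 = 4

4
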